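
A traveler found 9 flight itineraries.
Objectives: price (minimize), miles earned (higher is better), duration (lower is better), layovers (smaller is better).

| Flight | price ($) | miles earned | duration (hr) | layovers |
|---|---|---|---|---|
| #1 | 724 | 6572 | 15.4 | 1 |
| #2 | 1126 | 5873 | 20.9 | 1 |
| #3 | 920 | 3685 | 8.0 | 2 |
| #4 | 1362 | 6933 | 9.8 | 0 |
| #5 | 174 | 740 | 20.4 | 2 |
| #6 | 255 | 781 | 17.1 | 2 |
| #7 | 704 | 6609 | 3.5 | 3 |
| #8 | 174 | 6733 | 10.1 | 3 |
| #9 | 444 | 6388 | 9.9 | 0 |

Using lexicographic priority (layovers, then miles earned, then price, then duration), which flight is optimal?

First minimize layovers: best is 0, kept {#4, #9}.
Then maximize miles earned: best is 6933, kept {#4}.

#4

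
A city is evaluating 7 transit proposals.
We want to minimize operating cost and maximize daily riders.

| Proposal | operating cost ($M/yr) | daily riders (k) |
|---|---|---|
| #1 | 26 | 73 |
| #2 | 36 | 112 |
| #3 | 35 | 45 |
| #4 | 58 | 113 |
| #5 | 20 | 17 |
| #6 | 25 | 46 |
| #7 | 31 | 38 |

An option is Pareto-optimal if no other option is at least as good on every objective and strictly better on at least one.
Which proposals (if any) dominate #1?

#2: worse on operating cost (36 vs 26).
#3: worse on operating cost (35 vs 26).
#4: worse on operating cost (58 vs 26).
#5: worse on daily riders (17 vs 73).
#6: worse on daily riders (46 vs 73).
#7: worse on operating cost (31 vs 26).
No option dominates #1.

none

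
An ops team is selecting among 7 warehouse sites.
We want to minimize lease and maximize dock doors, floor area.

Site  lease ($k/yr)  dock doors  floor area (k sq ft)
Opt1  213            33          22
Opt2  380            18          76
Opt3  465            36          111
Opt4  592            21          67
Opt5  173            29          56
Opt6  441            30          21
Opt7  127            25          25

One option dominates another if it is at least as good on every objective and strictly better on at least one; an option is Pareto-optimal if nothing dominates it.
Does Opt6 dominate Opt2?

Opt6 vs Opt2: Opt6 is worse on lease (441 vs 380), so it does not dominate Opt2.

No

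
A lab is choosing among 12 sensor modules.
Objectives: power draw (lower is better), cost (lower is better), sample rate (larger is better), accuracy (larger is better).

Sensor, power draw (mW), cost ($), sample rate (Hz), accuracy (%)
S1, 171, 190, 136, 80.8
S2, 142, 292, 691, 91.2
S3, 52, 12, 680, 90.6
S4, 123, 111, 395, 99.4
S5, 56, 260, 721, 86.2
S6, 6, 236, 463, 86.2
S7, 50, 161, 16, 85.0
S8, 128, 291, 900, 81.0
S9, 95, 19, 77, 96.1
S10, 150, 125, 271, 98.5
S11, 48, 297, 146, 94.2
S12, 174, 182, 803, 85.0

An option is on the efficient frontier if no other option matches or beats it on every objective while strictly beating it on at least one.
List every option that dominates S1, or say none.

S3, S4, S10

S3: power draw 52≤171, cost 12≤190, sample rate 680≥136, accuracy 90.6≥80.8 — dominates S1.
S4: power draw 123≤171, cost 111≤190, sample rate 395≥136, accuracy 99.4≥80.8 — dominates S1.
S10: power draw 150≤171, cost 125≤190, sample rate 271≥136, accuracy 98.5≥80.8 — dominates S1.
Others (S2, S5, S6, S7, S8, S9, S11, S12) are each worse than S1 on at least one objective.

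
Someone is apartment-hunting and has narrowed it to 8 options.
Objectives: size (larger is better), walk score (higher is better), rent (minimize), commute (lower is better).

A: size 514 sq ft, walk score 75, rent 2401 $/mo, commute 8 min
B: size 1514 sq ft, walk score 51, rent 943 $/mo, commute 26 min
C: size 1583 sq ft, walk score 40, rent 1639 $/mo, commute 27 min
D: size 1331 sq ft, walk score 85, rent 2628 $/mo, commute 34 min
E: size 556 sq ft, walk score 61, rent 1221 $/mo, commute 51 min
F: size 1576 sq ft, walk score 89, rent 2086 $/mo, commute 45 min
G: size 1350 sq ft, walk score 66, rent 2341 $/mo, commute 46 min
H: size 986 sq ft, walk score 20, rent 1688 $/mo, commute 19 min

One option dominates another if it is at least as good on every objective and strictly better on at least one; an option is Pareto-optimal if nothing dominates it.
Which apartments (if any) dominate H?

A: worse on size (514 vs 986).
B: worse on commute (26 vs 19).
C: worse on commute (27 vs 19).
D: worse on rent (2628 vs 1688).
E: worse on size (556 vs 986).
F: worse on rent (2086 vs 1688).
G: worse on rent (2341 vs 1688).
No option dominates H.

none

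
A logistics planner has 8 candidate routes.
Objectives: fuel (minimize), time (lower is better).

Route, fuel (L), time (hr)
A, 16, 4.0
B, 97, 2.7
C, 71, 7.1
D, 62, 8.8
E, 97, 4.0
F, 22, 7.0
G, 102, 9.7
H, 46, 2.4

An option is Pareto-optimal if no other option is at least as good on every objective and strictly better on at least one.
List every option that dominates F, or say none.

A: fuel 16≤22, time 4.0≤7.0 — dominates F.
Others (B, C, D, E, G, H) are each worse than F on at least one objective.

A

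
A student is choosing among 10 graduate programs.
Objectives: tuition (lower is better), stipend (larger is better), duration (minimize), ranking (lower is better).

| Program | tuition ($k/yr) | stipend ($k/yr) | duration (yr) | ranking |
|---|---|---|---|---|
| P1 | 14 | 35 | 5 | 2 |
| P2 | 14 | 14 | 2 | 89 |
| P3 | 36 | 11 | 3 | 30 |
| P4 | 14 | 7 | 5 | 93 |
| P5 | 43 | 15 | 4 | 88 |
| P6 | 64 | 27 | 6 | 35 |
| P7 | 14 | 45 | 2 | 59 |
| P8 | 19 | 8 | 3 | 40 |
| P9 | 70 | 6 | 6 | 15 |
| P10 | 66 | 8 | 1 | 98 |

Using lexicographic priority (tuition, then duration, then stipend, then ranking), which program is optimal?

First minimize tuition: best is 14, kept {P1, P2, P4, P7}.
Then minimize duration: best is 2, kept {P2, P7}.
Then maximize stipend: best is 45, kept {P7}.

P7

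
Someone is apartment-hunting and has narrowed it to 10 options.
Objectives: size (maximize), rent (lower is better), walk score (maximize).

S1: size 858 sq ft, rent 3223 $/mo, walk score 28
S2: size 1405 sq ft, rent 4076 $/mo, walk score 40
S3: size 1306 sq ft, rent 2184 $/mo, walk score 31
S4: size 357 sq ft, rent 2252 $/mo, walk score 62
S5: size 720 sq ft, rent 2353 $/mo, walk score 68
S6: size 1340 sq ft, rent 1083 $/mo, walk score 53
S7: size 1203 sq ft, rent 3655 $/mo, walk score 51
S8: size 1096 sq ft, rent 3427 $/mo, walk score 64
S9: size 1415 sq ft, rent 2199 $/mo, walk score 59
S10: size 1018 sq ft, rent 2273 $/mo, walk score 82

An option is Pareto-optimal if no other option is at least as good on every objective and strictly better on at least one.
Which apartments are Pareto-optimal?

S4, S6, S8, S9, S10

S1: dominated by S3 (size 1306≥858, rent 2184≤3223, walk score 31≥28).
S2: dominated by S9 (size 1415≥1405, rent 2199≤4076, walk score 59≥40).
S3: dominated by S6 (size 1340≥1306, rent 1083≤2184, walk score 53≥31).
S4: not dominated.
S5: dominated by S10 (size 1018≥720, rent 2273≤2353, walk score 82≥68).
S6: not dominated (best rent).
S7: dominated by S6 (size 1340≥1203, rent 1083≤3655, walk score 53≥51).
S8: not dominated.
S9: not dominated (best size).
S10: not dominated (best walk score).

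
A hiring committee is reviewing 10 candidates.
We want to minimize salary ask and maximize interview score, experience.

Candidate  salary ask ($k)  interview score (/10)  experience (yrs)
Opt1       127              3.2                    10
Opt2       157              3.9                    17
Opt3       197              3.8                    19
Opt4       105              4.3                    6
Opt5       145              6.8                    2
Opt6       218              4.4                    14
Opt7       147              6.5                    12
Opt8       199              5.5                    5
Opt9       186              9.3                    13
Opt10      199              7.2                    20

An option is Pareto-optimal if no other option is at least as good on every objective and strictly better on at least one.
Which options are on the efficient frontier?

Opt1, Opt2, Opt3, Opt4, Opt5, Opt7, Opt9, Opt10

Opt1: not dominated.
Opt2: not dominated.
Opt3: not dominated.
Opt4: not dominated (best salary ask).
Opt5: not dominated.
Opt6: dominated by Opt10 (salary ask 199≤218, interview score 7.2≥4.4, experience 20≥14).
Opt7: not dominated.
Opt8: dominated by Opt7 (salary ask 147≤199, interview score 6.5≥5.5, experience 12≥5).
Opt9: not dominated (best interview score).
Opt10: not dominated (best experience).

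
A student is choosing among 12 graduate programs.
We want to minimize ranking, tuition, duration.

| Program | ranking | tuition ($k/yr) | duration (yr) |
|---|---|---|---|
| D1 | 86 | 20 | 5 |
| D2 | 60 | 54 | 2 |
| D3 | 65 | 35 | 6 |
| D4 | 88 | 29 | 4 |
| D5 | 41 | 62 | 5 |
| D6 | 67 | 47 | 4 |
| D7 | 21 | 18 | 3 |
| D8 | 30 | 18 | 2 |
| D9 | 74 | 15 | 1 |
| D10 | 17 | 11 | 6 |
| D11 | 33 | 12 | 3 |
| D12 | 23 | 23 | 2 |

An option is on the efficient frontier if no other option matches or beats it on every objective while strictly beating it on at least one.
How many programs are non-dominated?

D1: dominated by D7 (ranking 21≤86, tuition 18≤20, duration 3≤5).
D2: dominated by D8 (ranking 30≤60, tuition 18≤54, duration 2≤2).
D3: dominated by D7 (ranking 21≤65, tuition 18≤35, duration 3≤6).
D4: dominated by D7 (ranking 21≤88, tuition 18≤29, duration 3≤4).
D5: dominated by D7 (ranking 21≤41, tuition 18≤62, duration 3≤5).
D6: dominated by D7 (ranking 21≤67, tuition 18≤47, duration 3≤4).
D7: not dominated.
D8: not dominated.
D9: not dominated (best duration).
D10: not dominated (best ranking).
D11: not dominated.
D12: not dominated.
Pareto-optimal: D7, D8, D9, D10, D11, D12 → 6.

6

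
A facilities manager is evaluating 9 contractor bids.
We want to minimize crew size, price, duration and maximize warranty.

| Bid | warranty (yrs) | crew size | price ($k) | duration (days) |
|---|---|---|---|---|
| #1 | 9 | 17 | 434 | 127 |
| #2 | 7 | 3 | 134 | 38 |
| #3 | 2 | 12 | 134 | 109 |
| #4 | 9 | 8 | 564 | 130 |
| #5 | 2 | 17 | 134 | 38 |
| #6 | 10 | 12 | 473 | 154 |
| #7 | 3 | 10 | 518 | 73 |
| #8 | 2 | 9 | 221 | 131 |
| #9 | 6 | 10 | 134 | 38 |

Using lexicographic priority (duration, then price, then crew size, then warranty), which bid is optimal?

First minimize duration: best is 38, kept {#2, #5, #9}.
Then minimize price: best is 134, kept {#2, #5, #9}.
Then minimize crew size: best is 3, kept {#2}.

#2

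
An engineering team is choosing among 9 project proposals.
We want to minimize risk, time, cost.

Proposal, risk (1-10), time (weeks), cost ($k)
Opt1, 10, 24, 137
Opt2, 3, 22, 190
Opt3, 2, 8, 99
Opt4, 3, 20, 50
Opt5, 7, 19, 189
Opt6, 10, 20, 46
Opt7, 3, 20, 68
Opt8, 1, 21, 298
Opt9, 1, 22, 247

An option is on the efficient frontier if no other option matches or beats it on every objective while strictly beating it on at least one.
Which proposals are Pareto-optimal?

Opt1: dominated by Opt3 (risk 2≤10, time 8≤24, cost 99≤137).
Opt2: dominated by Opt3 (risk 2≤3, time 8≤22, cost 99≤190).
Opt3: not dominated (best time).
Opt4: not dominated.
Opt5: dominated by Opt3 (risk 2≤7, time 8≤19, cost 99≤189).
Opt6: not dominated (best cost).
Opt7: dominated by Opt4 (risk 3≤3, time 20≤20, cost 50≤68).
Opt8: not dominated.
Opt9: not dominated.

Opt3, Opt4, Opt6, Opt8, Opt9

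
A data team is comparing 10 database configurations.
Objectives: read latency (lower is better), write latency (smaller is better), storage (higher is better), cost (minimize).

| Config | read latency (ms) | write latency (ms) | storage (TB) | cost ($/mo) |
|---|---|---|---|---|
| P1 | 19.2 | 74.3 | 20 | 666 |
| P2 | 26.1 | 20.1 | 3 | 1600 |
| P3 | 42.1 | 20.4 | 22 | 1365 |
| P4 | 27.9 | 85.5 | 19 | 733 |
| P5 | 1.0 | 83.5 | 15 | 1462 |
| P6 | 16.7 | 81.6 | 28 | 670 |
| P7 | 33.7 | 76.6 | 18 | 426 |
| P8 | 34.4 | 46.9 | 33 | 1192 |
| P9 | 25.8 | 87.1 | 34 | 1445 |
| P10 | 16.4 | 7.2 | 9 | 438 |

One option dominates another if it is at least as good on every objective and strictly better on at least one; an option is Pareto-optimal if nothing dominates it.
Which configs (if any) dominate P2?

P10

P10: read latency 16.4≤26.1, write latency 7.2≤20.1, storage 9≥3, cost 438≤1600 — dominates P2.
Others (P1, P3, P4, P5, P6, P7, P8, P9) are each worse than P2 on at least one objective.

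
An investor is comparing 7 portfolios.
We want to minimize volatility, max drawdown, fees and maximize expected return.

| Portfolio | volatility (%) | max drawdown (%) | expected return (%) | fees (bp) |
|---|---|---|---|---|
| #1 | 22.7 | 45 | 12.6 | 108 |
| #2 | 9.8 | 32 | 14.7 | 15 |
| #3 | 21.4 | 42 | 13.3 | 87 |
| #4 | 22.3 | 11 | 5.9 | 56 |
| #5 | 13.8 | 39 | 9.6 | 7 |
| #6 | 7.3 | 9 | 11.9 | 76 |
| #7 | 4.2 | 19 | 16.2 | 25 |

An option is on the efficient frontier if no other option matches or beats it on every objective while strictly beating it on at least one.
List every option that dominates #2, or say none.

#1: worse on volatility (22.7 vs 9.8).
#3: worse on volatility (21.4 vs 9.8).
#4: worse on volatility (22.3 vs 9.8).
#5: worse on volatility (13.8 vs 9.8).
#6: worse on expected return (11.9 vs 14.7).
#7: worse on fees (25 vs 15).
No option dominates #2.

none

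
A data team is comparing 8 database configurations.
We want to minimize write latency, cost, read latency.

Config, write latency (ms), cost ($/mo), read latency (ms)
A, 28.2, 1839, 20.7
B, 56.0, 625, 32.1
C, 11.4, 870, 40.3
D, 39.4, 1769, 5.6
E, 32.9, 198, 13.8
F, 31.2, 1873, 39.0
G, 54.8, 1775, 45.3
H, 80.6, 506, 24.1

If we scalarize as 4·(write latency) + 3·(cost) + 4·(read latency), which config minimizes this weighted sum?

E

A: 4·28.2 + 3·1839 + 4·20.7 = 5712.6
B: 4·56.0 + 3·625 + 4·32.1 = 2227.4
C: 4·11.4 + 3·870 + 4·40.3 = 2816.8
D: 4·39.4 + 3·1769 + 4·5.6 = 5487.0
E: 4·32.9 + 3·198 + 4·13.8 = 780.8
F: 4·31.2 + 3·1873 + 4·39.0 = 5899.8
G: 4·54.8 + 3·1775 + 4·45.3 = 5725.4
H: 4·80.6 + 3·506 + 4·24.1 = 1936.8
Lowest: E at 780.8.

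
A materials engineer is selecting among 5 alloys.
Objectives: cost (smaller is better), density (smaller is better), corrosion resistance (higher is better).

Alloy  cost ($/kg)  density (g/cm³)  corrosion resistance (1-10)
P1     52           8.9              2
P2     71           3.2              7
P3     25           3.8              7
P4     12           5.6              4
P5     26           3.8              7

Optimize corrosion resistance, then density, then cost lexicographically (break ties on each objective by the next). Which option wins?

First maximize corrosion resistance: best is 7, kept {P2, P3, P5}.
Then minimize density: best is 3.2, kept {P2}.

P2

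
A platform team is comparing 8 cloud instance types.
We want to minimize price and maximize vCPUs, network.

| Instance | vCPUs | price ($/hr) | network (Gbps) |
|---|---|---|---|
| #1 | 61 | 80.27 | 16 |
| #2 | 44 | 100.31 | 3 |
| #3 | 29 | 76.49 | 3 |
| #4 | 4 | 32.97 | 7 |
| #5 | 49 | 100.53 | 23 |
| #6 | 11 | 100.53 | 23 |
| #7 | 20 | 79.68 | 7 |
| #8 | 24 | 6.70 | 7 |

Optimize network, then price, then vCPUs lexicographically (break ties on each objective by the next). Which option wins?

First maximize network: best is 23, kept {#5, #6}.
Then minimize price: best is 100.53, kept {#5, #6}.
Then maximize vCPUs: best is 49, kept {#5}.

#5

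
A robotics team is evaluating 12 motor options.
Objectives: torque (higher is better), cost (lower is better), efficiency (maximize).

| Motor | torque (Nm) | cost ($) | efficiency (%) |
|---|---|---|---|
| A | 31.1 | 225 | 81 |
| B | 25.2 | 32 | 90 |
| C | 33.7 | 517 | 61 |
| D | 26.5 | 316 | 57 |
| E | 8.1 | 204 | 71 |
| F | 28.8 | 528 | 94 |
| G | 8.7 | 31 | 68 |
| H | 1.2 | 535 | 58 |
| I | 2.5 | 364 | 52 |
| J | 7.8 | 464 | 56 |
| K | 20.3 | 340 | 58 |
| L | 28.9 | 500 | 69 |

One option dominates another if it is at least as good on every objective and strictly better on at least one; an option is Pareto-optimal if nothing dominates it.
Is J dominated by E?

Yes

E vs J: torque 8.1≥7.8, cost 204≤464, efficiency 71≥56 — E is at least as good on every objective with at least one strict improvement.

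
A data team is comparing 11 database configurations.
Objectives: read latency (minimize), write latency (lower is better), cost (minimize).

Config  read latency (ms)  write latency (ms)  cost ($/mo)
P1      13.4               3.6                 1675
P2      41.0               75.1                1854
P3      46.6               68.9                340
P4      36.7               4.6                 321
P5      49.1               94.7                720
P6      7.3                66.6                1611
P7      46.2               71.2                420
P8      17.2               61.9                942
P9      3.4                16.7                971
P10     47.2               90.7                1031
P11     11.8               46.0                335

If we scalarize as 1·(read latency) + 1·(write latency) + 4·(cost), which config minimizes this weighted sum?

P4

P1: 1·13.4 + 1·3.6 + 4·1675 = 6717.0
P2: 1·41.0 + 1·75.1 + 4·1854 = 7532.1
P3: 1·46.6 + 1·68.9 + 4·340 = 1475.5
P4: 1·36.7 + 1·4.6 + 4·321 = 1325.3
P5: 1·49.1 + 1·94.7 + 4·720 = 3023.8
P6: 1·7.3 + 1·66.6 + 4·1611 = 6517.9
P7: 1·46.2 + 1·71.2 + 4·420 = 1797.4
P8: 1·17.2 + 1·61.9 + 4·942 = 3847.1
P9: 1·3.4 + 1·16.7 + 4·971 = 3904.1
P10: 1·47.2 + 1·90.7 + 4·1031 = 4261.9
P11: 1·11.8 + 1·46.0 + 4·335 = 1397.8
Lowest: P4 at 1325.3.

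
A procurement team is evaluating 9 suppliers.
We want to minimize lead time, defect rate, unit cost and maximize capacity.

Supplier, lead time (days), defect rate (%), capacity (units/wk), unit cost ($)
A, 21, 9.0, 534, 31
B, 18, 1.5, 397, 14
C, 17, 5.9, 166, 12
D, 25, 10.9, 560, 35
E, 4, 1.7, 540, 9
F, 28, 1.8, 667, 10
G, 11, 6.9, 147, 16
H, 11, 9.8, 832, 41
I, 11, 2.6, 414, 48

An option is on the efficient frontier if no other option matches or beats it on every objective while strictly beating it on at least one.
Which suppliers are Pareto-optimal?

B, D, E, F, H

A: dominated by E (lead time 4≤21, defect rate 1.7≤9.0, capacity 540≥534, unit cost 9≤31).
B: not dominated (best defect rate).
C: dominated by E (lead time 4≤17, defect rate 1.7≤5.9, capacity 540≥166, unit cost 9≤12).
D: not dominated.
E: not dominated (best lead time).
F: not dominated.
G: dominated by E (lead time 4≤11, defect rate 1.7≤6.9, capacity 540≥147, unit cost 9≤16).
H: not dominated (best capacity).
I: dominated by E (lead time 4≤11, defect rate 1.7≤2.6, capacity 540≥414, unit cost 9≤48).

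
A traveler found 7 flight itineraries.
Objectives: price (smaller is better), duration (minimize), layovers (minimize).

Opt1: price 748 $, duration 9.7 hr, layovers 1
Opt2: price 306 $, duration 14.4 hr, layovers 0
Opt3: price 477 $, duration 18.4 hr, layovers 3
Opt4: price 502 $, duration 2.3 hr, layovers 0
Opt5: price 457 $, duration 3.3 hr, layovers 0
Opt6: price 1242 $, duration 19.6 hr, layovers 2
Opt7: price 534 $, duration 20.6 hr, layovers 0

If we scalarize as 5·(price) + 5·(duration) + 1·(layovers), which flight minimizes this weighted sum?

Opt1: 5·748 + 5·9.7 + 1·1 = 3789.5
Opt2: 5·306 + 5·14.4 + 1·0 = 1602.0
Opt3: 5·477 + 5·18.4 + 1·3 = 2480.0
Opt4: 5·502 + 5·2.3 + 1·0 = 2521.5
Opt5: 5·457 + 5·3.3 + 1·0 = 2301.5
Opt6: 5·1242 + 5·19.6 + 1·2 = 6310.0
Opt7: 5·534 + 5·20.6 + 1·0 = 2773.0
Lowest: Opt2 at 1602.0.

Opt2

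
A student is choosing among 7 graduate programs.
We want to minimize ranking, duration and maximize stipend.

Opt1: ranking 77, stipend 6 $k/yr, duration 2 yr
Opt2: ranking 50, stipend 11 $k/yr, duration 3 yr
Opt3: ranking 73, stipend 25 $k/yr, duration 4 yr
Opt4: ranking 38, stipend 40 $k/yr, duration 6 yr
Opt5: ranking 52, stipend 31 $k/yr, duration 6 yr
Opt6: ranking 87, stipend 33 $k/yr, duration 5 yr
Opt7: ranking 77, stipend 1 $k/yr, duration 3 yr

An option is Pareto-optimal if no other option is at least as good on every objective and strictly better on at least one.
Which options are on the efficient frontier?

Opt1, Opt2, Opt3, Opt4, Opt6

Opt1: not dominated (best duration).
Opt2: not dominated.
Opt3: not dominated.
Opt4: not dominated (best ranking).
Opt5: dominated by Opt4 (ranking 38≤52, stipend 40≥31, duration 6≤6).
Opt6: not dominated.
Opt7: dominated by Opt1 (ranking 77≤77, stipend 6≥1, duration 2≤3).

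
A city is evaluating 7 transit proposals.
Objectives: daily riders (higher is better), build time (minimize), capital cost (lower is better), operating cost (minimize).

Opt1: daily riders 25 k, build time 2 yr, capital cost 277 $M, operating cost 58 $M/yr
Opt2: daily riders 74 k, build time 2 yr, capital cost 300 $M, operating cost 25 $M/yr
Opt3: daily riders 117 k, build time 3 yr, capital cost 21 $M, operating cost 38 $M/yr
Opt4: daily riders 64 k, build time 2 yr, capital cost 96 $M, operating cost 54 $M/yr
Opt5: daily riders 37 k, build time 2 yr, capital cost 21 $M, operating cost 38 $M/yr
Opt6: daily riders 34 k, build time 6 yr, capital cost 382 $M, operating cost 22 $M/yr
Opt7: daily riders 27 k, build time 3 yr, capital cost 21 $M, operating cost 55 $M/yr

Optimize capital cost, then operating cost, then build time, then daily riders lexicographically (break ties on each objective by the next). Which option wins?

Opt5

First minimize capital cost: best is 21, kept {Opt3, Opt5, Opt7}.
Then minimize operating cost: best is 38, kept {Opt3, Opt5}.
Then minimize build time: best is 2, kept {Opt5}.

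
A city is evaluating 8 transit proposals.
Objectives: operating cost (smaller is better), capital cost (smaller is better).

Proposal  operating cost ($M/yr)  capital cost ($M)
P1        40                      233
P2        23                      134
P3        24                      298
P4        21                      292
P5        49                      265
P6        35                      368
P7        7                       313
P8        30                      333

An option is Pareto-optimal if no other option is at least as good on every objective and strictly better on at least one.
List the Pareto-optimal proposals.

P2, P4, P7

P1: dominated by P2 (operating cost 23≤40, capital cost 134≤233).
P2: not dominated (best capital cost).
P3: dominated by P2 (operating cost 23≤24, capital cost 134≤298).
P4: not dominated.
P5: dominated by P1 (operating cost 40≤49, capital cost 233≤265).
P6: dominated by P2 (operating cost 23≤35, capital cost 134≤368).
P7: not dominated (best operating cost).
P8: dominated by P2 (operating cost 23≤30, capital cost 134≤333).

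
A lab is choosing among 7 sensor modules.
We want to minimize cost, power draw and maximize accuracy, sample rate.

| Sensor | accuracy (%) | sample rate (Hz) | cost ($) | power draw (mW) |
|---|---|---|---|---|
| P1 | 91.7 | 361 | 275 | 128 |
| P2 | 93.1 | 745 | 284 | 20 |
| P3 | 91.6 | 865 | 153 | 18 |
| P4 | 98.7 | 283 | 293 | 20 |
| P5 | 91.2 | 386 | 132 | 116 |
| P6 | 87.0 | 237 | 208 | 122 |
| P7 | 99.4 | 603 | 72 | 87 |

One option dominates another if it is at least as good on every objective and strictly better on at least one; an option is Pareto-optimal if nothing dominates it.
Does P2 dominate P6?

P2 vs P6: P2 is worse on cost (284 vs 208), so it does not dominate P6.

No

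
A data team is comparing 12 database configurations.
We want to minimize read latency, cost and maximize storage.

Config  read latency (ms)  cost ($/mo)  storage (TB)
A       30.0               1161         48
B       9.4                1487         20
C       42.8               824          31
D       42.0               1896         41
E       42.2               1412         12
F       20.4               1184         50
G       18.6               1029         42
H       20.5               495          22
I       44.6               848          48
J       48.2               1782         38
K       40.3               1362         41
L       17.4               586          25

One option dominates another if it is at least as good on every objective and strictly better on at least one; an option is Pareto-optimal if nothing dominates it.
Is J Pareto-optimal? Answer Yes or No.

No

A vs J: read latency 30.0≤48.2, cost 1161≤1782, storage 48≥38 — A is at least as good on every objective and strictly better on at least one, so A dominates J.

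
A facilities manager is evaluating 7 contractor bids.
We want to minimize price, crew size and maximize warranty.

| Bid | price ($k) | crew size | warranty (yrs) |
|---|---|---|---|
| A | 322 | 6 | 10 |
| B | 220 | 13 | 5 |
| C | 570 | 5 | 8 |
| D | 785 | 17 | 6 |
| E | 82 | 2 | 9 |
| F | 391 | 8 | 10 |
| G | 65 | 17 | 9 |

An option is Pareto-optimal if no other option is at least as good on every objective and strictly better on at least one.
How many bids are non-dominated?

3

A: not dominated.
B: dominated by E (price 82≤220, crew size 2≤13, warranty 9≥5).
C: dominated by E (price 82≤570, crew size 2≤5, warranty 9≥8).
D: dominated by A (price 322≤785, crew size 6≤17, warranty 10≥6).
E: not dominated (best crew size).
F: dominated by A (price 322≤391, crew size 6≤8, warranty 10≥10).
G: not dominated (best price).
Pareto-optimal: A, E, G → 3.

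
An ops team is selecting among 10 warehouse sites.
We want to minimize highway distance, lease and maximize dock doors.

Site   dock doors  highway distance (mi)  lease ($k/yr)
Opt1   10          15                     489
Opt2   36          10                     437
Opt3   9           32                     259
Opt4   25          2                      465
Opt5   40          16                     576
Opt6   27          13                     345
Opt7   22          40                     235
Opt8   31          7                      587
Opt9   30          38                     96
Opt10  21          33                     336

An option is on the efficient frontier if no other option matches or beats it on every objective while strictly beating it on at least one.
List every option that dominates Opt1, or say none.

Opt2: dock doors 36≥10, highway distance 10≤15, lease 437≤489 — dominates Opt1.
Opt4: dock doors 25≥10, highway distance 2≤15, lease 465≤489 — dominates Opt1.
Opt6: dock doors 27≥10, highway distance 13≤15, lease 345≤489 — dominates Opt1.
Others (Opt3, Opt5, Opt7, Opt8, Opt9, Opt10) are each worse than Opt1 on at least one objective.

Opt2, Opt4, Opt6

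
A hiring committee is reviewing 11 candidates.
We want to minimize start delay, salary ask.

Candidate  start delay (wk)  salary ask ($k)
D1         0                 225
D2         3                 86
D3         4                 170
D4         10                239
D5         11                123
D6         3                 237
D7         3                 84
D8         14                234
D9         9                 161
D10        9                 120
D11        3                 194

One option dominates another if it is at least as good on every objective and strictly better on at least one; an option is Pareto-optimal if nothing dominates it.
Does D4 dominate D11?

D4 vs D11: D4 is worse on start delay (10 vs 3), so it does not dominate D11.

No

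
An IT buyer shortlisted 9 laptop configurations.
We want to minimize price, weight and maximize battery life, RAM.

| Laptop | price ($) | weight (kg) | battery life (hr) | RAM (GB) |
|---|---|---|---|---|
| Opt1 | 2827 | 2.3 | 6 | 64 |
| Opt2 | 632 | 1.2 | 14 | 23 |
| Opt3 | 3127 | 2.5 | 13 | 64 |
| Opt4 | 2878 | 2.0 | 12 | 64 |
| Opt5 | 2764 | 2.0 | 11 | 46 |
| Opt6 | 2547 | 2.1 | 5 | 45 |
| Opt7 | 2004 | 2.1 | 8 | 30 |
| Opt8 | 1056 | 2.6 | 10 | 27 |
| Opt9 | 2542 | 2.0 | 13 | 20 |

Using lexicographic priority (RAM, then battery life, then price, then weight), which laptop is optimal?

Opt3

First maximize RAM: best is 64, kept {Opt1, Opt3, Opt4}.
Then maximize battery life: best is 13, kept {Opt3}.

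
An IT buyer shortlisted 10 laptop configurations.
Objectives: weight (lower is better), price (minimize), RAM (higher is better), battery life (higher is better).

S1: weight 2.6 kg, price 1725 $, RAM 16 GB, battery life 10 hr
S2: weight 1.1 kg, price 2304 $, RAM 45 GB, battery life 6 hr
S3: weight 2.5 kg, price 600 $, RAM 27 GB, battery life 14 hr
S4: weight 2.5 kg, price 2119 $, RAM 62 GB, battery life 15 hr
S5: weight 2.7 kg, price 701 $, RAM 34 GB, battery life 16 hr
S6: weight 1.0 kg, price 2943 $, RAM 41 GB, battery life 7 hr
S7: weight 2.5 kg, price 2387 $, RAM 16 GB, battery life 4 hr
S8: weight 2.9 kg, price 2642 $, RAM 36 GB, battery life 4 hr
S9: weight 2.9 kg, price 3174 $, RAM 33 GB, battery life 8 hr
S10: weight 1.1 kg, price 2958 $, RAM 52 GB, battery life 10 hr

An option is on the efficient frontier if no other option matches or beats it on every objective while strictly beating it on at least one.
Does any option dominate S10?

No

S1: worse on weight (2.6 vs 1.1).
S2: worse on RAM (45 vs 52).
S3: worse on weight (2.5 vs 1.1).
S4: worse on weight (2.5 vs 1.1).
S5: worse on weight (2.7 vs 1.1).
S6: worse on RAM (41 vs 52).
S7: worse on weight (2.5 vs 1.1).
S8: worse on weight (2.9 vs 1.1).
S9: worse on weight (2.9 vs 1.1).
No option is at least as good as S10 on every objective and strictly better on one.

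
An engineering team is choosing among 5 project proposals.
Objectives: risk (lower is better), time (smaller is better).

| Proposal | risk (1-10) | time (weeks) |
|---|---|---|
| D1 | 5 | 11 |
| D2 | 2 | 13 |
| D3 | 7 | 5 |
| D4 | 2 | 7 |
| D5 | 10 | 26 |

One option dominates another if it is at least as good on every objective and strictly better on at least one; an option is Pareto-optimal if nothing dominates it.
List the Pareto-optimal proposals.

D1: dominated by D4 (risk 2≤5, time 7≤11).
D2: dominated by D4 (risk 2≤2, time 7≤13).
D3: not dominated (best time).
D4: not dominated.
D5: dominated by D1 (risk 5≤10, time 11≤26).

D3, D4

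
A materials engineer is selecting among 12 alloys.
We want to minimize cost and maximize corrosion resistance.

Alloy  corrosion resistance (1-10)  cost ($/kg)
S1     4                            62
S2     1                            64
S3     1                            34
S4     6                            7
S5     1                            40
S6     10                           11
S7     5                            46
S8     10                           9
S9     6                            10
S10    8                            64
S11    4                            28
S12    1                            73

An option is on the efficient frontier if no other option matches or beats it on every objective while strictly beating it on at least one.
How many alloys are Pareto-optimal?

2

S1: dominated by S4 (corrosion resistance 6≥4, cost 7≤62).
S2: dominated by S1 (corrosion resistance 4≥1, cost 62≤64).
S3: dominated by S4 (corrosion resistance 6≥1, cost 7≤34).
S4: not dominated (best cost).
S5: dominated by S3 (corrosion resistance 1≥1, cost 34≤40).
S6: dominated by S8 (corrosion resistance 10≥10, cost 9≤11).
S7: dominated by S4 (corrosion resistance 6≥5, cost 7≤46).
S8: not dominated.
S9: dominated by S4 (corrosion resistance 6≥6, cost 7≤10).
S10: dominated by S6 (corrosion resistance 10≥8, cost 11≤64).
S11: dominated by S4 (corrosion resistance 6≥4, cost 7≤28).
S12: dominated by S1 (corrosion resistance 4≥1, cost 62≤73).
Pareto-optimal: S4, S8 → 2.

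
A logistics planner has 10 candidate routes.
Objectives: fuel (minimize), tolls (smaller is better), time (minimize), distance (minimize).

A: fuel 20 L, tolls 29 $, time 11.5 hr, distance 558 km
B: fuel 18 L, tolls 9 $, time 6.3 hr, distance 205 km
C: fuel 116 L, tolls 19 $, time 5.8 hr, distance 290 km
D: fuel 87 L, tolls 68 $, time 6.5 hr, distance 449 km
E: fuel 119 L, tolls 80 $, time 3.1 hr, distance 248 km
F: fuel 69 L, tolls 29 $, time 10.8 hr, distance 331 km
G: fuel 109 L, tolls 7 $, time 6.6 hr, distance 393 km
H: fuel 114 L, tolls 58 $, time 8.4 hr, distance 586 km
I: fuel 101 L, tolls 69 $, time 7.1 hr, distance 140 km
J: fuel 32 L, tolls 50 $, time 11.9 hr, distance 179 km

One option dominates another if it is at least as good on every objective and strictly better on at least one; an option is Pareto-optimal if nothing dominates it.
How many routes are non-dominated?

6

A: dominated by B (fuel 18≤20, tolls 9≤29, time 6.3≤11.5, distance 205≤558).
B: not dominated (best fuel).
C: not dominated.
D: dominated by B (fuel 18≤87, tolls 9≤68, time 6.3≤6.5, distance 205≤449).
E: not dominated (best time).
F: dominated by B (fuel 18≤69, tolls 9≤29, time 6.3≤10.8, distance 205≤331).
G: not dominated (best tolls).
H: dominated by B (fuel 18≤114, tolls 9≤58, time 6.3≤8.4, distance 205≤586).
I: not dominated (best distance).
J: not dominated.
Pareto-optimal: B, C, E, G, I, J → 6.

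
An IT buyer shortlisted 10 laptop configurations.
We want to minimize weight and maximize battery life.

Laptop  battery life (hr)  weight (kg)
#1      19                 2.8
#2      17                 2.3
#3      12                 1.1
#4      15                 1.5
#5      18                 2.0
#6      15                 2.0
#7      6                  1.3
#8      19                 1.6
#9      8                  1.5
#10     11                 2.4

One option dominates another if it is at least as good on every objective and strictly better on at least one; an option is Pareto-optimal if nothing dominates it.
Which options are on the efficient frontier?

#1: dominated by #8 (battery life 19≥19, weight 1.6≤2.8).
#2: dominated by #5 (battery life 18≥17, weight 2.0≤2.3).
#3: not dominated (best weight).
#4: not dominated.
#5: dominated by #8 (battery life 19≥18, weight 1.6≤2.0).
#6: dominated by #4 (battery life 15≥15, weight 1.5≤2.0).
#7: dominated by #3 (battery life 12≥6, weight 1.1≤1.3).
#8: not dominated.
#9: dominated by #3 (battery life 12≥8, weight 1.1≤1.5).
#10: dominated by #2 (battery life 17≥11, weight 2.3≤2.4).

#3, #4, #8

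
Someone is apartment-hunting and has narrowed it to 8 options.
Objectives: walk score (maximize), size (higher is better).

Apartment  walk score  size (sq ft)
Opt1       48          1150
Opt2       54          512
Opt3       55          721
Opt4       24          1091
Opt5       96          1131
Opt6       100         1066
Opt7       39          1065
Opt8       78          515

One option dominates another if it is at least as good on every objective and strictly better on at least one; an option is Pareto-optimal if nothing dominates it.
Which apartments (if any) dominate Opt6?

none

Opt1: worse on walk score (48 vs 100).
Opt2: worse on walk score (54 vs 100).
Opt3: worse on walk score (55 vs 100).
Opt4: worse on walk score (24 vs 100).
Opt5: worse on walk score (96 vs 100).
Opt7: worse on walk score (39 vs 100).
Opt8: worse on walk score (78 vs 100).
No option dominates Opt6.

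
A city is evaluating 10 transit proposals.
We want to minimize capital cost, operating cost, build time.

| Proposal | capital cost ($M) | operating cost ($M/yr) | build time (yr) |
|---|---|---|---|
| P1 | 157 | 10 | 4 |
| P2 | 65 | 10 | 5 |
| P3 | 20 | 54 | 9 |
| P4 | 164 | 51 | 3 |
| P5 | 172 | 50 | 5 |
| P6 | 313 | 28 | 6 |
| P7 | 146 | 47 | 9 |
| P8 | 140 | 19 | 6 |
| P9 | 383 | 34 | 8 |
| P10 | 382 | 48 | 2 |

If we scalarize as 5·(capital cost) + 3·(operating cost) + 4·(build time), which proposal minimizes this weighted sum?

P1: 5·157 + 3·10 + 4·4 = 831
P2: 5·65 + 3·10 + 4·5 = 375
P3: 5·20 + 3·54 + 4·9 = 298
P4: 5·164 + 3·51 + 4·3 = 985
P5: 5·172 + 3·50 + 4·5 = 1030
P6: 5·313 + 3·28 + 4·6 = 1673
P7: 5·146 + 3·47 + 4·9 = 907
P8: 5·140 + 3·19 + 4·6 = 781
P9: 5·383 + 3·34 + 4·8 = 2049
P10: 5·382 + 3·48 + 4·2 = 2062
Lowest: P3 at 298.

P3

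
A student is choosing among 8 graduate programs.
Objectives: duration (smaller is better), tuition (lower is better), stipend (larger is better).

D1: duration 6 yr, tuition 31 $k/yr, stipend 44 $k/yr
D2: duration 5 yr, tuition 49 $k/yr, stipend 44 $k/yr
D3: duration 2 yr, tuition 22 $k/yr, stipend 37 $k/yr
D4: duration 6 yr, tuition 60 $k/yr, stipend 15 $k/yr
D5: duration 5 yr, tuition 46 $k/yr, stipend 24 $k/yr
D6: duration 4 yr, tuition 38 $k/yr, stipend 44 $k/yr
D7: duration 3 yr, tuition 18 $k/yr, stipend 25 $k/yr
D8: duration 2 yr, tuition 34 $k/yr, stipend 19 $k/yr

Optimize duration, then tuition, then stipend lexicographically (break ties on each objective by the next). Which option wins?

D3

First minimize duration: best is 2, kept {D3, D8}.
Then minimize tuition: best is 22, kept {D3}.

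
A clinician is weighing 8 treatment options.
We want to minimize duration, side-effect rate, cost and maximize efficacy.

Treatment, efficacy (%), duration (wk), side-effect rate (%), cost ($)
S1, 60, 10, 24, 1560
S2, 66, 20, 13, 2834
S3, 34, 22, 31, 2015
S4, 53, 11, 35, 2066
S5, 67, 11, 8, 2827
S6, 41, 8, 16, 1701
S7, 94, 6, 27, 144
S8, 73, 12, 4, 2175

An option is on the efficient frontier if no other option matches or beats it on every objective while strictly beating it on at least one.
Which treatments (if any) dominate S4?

S1: efficacy 60≥53, duration 10≤11, side-effect rate 24≤35, cost 1560≤2066 — dominates S4.
S7: efficacy 94≥53, duration 6≤11, side-effect rate 27≤35, cost 144≤2066 — dominates S4.
Others (S2, S3, S5, S6, S8) are each worse than S4 on at least one objective.

S1, S7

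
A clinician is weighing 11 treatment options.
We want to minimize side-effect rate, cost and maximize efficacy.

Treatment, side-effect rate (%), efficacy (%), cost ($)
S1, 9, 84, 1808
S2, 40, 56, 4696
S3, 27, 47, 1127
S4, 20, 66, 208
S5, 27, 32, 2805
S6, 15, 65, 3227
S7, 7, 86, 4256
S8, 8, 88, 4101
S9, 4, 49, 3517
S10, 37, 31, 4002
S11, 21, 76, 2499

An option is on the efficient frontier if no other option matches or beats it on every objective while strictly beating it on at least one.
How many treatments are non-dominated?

5

S1: not dominated.
S2: dominated by S1 (side-effect rate 9≤40, efficacy 84≥56, cost 1808≤4696).
S3: dominated by S4 (side-effect rate 20≤27, efficacy 66≥47, cost 208≤1127).
S4: not dominated (best cost).
S5: dominated by S1 (side-effect rate 9≤27, efficacy 84≥32, cost 1808≤2805).
S6: dominated by S1 (side-effect rate 9≤15, efficacy 84≥65, cost 1808≤3227).
S7: not dominated.
S8: not dominated (best efficacy).
S9: not dominated (best side-effect rate).
S10: dominated by S1 (side-effect rate 9≤37, efficacy 84≥31, cost 1808≤4002).
S11: dominated by S1 (side-effect rate 9≤21, efficacy 84≥76, cost 1808≤2499).
Pareto-optimal: S1, S4, S7, S8, S9 → 5.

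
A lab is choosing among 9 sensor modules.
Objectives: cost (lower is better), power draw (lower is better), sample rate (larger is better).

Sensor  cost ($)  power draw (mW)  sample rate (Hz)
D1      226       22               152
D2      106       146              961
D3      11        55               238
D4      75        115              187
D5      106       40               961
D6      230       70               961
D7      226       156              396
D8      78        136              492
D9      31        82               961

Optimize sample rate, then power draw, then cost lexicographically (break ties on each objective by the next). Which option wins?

D5

First maximize sample rate: best is 961, kept {D2, D5, D6, D9}.
Then minimize power draw: best is 40, kept {D5}.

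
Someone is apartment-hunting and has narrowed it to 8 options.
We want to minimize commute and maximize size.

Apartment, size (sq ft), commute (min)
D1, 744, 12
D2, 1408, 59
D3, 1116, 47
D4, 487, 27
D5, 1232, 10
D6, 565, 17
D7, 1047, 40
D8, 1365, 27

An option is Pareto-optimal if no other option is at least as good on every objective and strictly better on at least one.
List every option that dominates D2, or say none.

D1: worse on size (744 vs 1408).
D3: worse on size (1116 vs 1408).
D4: worse on size (487 vs 1408).
D5: worse on size (1232 vs 1408).
D6: worse on size (565 vs 1408).
D7: worse on size (1047 vs 1408).
D8: worse on size (1365 vs 1408).
No option dominates D2.

none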